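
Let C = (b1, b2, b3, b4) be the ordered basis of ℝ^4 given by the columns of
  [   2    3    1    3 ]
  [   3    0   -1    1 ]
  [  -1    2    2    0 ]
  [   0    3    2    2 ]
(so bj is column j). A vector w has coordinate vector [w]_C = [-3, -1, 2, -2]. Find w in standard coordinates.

By definition w = -3b1 - b2 + 2b3 - 2b4.
Summing componentwise gives [-13, -13, 5, -3].

[-13, -13, 5, -3]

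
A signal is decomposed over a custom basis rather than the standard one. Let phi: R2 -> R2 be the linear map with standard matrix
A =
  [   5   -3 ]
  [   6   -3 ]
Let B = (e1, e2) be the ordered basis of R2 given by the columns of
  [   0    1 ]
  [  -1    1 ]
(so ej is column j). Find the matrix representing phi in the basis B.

[[0, -1], [3, 2]]

With P the matrix whose columns are e1, e2, [phi]_B = P^(-1) A P.
Column by column: phi(e1) = A e1 = [3, 3]; its B-coordinates [0, 3] give column 1.
Continuing for each basis vector yields [phi]_B = [[0, -1], [3, 2]].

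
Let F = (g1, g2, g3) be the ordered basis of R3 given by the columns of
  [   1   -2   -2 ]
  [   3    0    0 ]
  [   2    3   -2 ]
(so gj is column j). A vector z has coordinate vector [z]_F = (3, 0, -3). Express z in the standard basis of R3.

(9, 9, 12)

z = M [z]_F, where M has columns g1, ..., g3.
Carrying out the matrix-vector product, z = (9, 9, 12).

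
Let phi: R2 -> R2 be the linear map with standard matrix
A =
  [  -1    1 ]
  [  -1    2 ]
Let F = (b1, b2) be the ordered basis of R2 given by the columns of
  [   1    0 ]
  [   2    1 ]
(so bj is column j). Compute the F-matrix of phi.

[[1, 1], [1, 0]]

The j-th column of [phi]_F is [phi(bj)]_F.
phi(b1) = A b1 = (1, 3) = b1 + b2, so column 1 is (1, 1).
Repeating for b2 and assembling the columns gives [[1, 1], [1, 0]].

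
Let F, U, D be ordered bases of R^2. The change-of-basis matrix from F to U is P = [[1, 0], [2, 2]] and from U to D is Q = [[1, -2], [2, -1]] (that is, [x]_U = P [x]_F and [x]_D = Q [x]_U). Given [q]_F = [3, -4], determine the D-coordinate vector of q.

First [q]_U = P [q]_F = [3, -2].
Then [q]_D = Q [q]_U = [7, 8].

[7, 8]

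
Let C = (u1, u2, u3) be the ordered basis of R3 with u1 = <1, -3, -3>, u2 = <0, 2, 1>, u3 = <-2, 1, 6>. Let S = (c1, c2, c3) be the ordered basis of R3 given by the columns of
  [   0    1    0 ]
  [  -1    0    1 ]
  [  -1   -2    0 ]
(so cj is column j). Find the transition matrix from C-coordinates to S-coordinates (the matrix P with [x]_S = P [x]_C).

Let M have columns uj and N have columns cj. Then for every x, N [x]_S = x = M [x]_C, so P = N^(-1) M.
Since det N = -1, N^(-1) has integer entries; multiplying gives P = [[1, -1, -2], [1, 0, -2], [-2, 1, -1]].

[[1, -1, -2], [1, 0, -2], [-2, 1, -1]]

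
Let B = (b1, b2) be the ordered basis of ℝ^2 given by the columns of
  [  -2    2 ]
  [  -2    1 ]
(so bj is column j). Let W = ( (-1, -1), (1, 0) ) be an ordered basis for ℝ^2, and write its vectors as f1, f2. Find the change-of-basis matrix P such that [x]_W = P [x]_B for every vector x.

[[2, -1], [0, 1]]

Column j of P is [bj]_W, since P maps B-coordinates to W-coordinates.
Expressing b1 in W: b1 = 2f1 + 0·f2, so column 1 of P is (2, 0).
Doing the same for each bj gives P = [[2, -1], [0, 1]].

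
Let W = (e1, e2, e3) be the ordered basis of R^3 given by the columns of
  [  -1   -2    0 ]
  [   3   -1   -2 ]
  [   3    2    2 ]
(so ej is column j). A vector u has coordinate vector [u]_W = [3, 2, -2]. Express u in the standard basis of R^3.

u = M [u]_W, where M has columns e1, ..., e3.
Carrying out the matrix-vector product, u = [-7, 11, 9].

[-7, 11, 9]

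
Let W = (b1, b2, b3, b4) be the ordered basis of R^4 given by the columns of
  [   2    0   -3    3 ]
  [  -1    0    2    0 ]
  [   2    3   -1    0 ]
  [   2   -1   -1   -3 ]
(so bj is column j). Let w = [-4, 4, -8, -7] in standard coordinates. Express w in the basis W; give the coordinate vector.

We seek scalars with c_1 b1 + ... + c_4 b4 = w; equivalently solve M c = w where the columns of M are b1, ..., b4.
Gaussian elimination on [M | w] yields c = (-2, -1, 1, 1).
Check: -2b1 - b2 + b3 + b4 = [-4, 4, -8, -7].

[-2, -1, 1, 1]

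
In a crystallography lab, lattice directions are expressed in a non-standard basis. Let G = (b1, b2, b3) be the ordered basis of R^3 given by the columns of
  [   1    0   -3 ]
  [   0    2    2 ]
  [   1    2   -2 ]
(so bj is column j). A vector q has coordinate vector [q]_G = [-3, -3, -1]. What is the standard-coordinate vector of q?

By definition q = -3b1 - 3b2 - b3.
Summing componentwise gives [0, -8, -7].

[0, -8, -7]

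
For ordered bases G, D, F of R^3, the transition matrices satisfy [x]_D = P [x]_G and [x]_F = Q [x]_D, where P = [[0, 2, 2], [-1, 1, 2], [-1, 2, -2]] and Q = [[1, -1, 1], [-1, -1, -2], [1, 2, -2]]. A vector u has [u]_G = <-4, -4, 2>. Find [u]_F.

Apply P to get D-coordinates <-4, 4, -8>, then Q to get F-coordinates.
The result is [u]_F = <-16, 16, 20>.

<-16, 16, 20>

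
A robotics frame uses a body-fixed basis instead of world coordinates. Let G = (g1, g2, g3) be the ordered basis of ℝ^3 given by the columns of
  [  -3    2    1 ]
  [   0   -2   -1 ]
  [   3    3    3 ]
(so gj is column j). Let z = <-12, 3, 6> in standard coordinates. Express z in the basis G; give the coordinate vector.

<3, -2, 1>

Write z = c_1 g1 + ... + c_3 g3 and solve for the c_i.
Gaussian elimination on [M | z] yields c = (3, -2, 1).
Check: 3g1 - 2g2 + g3 = <-12, 3, 6>.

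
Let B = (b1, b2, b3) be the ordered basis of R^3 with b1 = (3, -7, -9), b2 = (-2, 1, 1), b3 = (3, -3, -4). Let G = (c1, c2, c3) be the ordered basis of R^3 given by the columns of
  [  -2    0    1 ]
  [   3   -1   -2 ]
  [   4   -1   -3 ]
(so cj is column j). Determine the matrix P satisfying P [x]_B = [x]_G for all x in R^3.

[[-1, 2, -2], [2, 1, -1], [1, 2, -1]]

Column j of P is [bj]_G, since P maps B-coordinates to G-coordinates.
Expressing b1 in G: b1 = -c1 + 2c2 + c3, so column 1 of P is (-1, 2, 1).
Doing the same for each bj gives P = [[-1, 2, -2], [2, 1, -1], [1, 2, -1]].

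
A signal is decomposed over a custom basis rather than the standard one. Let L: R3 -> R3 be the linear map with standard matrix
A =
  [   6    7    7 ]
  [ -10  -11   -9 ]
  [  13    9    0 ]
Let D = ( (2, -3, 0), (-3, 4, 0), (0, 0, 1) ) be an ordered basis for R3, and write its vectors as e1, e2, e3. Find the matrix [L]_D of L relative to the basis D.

Let P have columns e1, ..., e3. Then [L]_D = P^(-1) A P.
Here det P = -1, so P^(-1) is integer; computing A P first and then P^(-1)(A P) gives [[-3, 2, -1], [1, -2, -3], [-1, -3, 0]].

[[-3, 2, -1], [1, -2, -3], [-1, -3, 0]]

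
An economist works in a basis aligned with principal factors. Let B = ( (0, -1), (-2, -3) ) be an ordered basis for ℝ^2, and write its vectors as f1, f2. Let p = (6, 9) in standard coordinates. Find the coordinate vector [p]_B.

[p]_B is the unique c with M c = p, where M has columns f1, f2.
System: 0c_1 - 2c_2 = 6, -c_1 - 3c_2 = 9; solving gives c_1 = 0, c_2 = -3.
Check: 0·f1 - 3f2 = (6, 9).

(0, -3)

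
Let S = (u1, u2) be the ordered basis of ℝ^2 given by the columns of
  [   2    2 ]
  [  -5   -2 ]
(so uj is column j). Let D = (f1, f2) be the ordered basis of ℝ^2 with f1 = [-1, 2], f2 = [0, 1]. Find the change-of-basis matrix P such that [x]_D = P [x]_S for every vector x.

[[-2, -2], [-1, 2]]

Take x = uj: its S-coordinates are the j-th standard unit vector, so P e_j — column j of P — equals [uj]_D.
u1 = -2f1 - f2, giving column 1 = [-2, -1]; repeating for each j gives P = [[-2, -2], [-1, 2]].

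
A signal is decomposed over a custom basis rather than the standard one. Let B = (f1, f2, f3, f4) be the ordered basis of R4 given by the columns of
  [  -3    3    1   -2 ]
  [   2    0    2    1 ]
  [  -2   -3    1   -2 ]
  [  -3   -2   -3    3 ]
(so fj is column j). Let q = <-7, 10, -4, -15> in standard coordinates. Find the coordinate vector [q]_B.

<3, 0, 2, 0>

Write q = c_1 f1 + ... + c_4 f4 and solve for the c_i.
Solving this 4x4 system gives c = (3, 0, 2, 0).
Check: 3f1 + 0·f2 + 2f3 + 0·f4 = <-7, 10, -4, -15>.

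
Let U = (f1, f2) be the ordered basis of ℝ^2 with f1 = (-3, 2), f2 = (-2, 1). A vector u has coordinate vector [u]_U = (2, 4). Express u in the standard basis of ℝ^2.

By definition u = 2f1 + 4f2.
Summing componentwise gives (-14, 8).

(-14, 8)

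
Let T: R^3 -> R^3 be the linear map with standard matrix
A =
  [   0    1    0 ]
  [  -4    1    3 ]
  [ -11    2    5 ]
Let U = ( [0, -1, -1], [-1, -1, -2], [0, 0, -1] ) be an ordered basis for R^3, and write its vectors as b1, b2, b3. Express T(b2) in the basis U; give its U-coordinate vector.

Compute T(b2) = A b2 = [-1, -3, -1] in standard coordinates.
Then write this in U-coordinates: solve for y in y_1 b1 + ... + y_3 b3 = [-1, -3, -1].
This gives y = [2, 1, -3], which is column 2 of [T]_U.

[2, 1, -3]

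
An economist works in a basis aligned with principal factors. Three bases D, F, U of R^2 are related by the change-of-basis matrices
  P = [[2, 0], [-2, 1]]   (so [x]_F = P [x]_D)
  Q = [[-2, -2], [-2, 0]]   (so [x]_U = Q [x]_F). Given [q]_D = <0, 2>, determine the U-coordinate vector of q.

First [q]_F = P [q]_D = <0, 2>.
Then [q]_U = Q [q]_F = <-4, 0>.

<-4, 0>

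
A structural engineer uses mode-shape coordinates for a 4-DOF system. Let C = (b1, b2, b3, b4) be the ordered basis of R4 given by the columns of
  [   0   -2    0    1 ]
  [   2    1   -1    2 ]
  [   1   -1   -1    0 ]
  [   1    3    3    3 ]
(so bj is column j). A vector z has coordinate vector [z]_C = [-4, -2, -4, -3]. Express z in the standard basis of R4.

z = M [z]_C, where M has columns b1, ..., b4.
Carrying out the matrix-vector product, z = [1, -12, 2, -31].

[1, -12, 2, -31]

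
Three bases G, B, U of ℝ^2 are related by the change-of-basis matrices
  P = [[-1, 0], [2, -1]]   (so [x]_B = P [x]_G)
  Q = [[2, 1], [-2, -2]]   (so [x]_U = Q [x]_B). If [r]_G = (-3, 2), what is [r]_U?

Apply P to get B-coordinates (3, -8), then Q to get U-coordinates.
The result is [r]_U = (-2, 10).

(-2, 10)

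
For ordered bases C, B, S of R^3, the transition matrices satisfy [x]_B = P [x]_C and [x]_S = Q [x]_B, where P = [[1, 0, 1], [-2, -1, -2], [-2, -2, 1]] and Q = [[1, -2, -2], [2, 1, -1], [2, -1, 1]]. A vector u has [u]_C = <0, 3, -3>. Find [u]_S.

<9, 6, -18>

First [u]_B = P [u]_C = <-3, 3, -9>.
Then [u]_S = Q [u]_B = <9, 6, -18>.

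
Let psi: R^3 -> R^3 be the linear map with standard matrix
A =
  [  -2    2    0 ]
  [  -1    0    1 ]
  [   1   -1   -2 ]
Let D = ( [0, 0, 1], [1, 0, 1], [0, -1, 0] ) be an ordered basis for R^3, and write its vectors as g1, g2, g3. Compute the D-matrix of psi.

With P the matrix whose columns are g1, ..., g3, [psi]_D = P^(-1) A P.
Column by column: psi(g1) = A g1 = [0, 1, -2]; its D-coordinates [-2, 0, -1] give column 1.
Continuing for each basis vector yields [psi]_D = [[-2, 1, 3], [0, -2, -2], [-1, 0, 0]].

[[-2, 1, 3], [0, -2, -2], [-1, 0, 0]]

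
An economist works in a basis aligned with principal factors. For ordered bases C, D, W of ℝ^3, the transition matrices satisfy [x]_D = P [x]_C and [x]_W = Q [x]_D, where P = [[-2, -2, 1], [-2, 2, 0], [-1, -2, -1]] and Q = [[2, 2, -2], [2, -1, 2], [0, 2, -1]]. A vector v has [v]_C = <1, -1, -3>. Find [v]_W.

<-22, 6, -12>

Apply P to get D-coordinates <-3, -4, 4>, then Q to get W-coordinates.
The result is [v]_W = <-22, 6, -12>.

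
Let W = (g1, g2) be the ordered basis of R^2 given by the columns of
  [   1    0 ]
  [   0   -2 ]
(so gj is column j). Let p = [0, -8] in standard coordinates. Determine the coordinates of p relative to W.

We seek scalars with c_1 g1 + c_2 g2 = p; equivalently solve M c = p where the columns of M are g1, g2.
System: c_1 + 0c_2 = 0, 0c_1 - 2c_2 = -8; solving gives c_1 = 0, c_2 = 4.
Check: 0·g1 + 4g2 = [0, -8].

[0, 4]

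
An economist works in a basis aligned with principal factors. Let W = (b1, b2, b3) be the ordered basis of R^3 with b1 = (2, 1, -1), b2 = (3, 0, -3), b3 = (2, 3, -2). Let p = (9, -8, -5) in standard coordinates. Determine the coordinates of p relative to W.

Write p = c_1 b1 + ... + c_3 b3 and solve for the c_i.
Gaussian elimination on [M | p] yields c = (4, 3, -4).
Check: 4b1 + 3b2 - 4b3 = (9, -8, -5).

(4, 3, -4)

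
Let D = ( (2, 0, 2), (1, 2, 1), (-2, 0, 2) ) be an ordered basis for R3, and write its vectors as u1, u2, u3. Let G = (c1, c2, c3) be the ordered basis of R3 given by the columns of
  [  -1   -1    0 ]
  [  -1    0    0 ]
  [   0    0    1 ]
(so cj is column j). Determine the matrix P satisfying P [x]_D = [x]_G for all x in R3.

[[0, -2, 0], [-2, 1, 2], [2, 1, 2]]

Let M have columns uj and N have columns cj. Then for every x, N [x]_G = x = M [x]_D, so P = N^(-1) M.
Since det N = -1, N^(-1) has integer entries; multiplying gives P = [[0, -2, 0], [-2, 1, 2], [2, 1, 2]].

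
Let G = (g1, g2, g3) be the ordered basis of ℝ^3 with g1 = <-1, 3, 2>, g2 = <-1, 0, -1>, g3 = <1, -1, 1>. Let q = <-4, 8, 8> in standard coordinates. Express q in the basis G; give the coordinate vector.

Write q = c_1 g1 + ... + c_3 g3 and solve for the c_i.
Solving this 3x3 system gives c = (4, 4, 4).
Check: 4g1 + 4g2 + 4g3 = <-4, 8, 8>.

<4, 4, 4>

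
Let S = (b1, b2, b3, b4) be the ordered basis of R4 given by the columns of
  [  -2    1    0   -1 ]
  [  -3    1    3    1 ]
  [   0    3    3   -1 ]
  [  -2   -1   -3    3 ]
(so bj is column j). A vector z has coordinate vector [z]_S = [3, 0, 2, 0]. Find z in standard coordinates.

[-6, -3, 6, -12]

The coordinates say z = 3b1 + 0·b2 + 2b3 + 0·b4; adding the scaled basis vectors gives [-6, -3, 6, -12].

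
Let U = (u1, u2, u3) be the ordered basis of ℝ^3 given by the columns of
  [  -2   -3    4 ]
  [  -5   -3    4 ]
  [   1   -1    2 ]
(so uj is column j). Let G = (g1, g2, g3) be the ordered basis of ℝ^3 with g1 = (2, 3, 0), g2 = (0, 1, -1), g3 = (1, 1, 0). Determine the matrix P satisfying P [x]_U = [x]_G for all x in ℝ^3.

Take x = uj: its U-coordinates are the j-th standard unit vector, so P e_j — column j of P — equals [uj]_G.
u1 = -2g1 - g2 + 2g3, giving column 1 = (-2, -1, 2); repeating for each j gives P = [[-2, -1, 2], [-1, 1, -2], [2, -1, 0]].

[[-2, -1, 2], [-1, 1, -2], [2, -1, 0]]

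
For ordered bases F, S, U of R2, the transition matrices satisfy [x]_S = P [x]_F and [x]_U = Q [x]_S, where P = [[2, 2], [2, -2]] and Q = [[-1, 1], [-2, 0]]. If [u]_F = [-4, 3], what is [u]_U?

Composing the changes, [u]_U = Q P [u]_F.
Q P = [[0, -4], [-4, -4]]; applying this to [-4, 3] gives [-12, 4].

[-12, 4]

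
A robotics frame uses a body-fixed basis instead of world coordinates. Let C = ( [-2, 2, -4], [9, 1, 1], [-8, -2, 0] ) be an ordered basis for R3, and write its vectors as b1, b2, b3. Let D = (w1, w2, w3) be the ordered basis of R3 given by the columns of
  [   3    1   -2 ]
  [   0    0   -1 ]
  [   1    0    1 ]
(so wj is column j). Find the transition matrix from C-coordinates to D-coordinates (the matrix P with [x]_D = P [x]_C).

[[-2, 2, -2], [0, 1, 2], [-2, -1, 2]]

Column j of P is [bj]_D, since P maps C-coordinates to D-coordinates.
Expressing b1 in D: b1 = -2w1 + 0·w2 - 2w3, so column 1 of P is [-2, 0, -2].
Doing the same for each bj gives P = [[-2, 2, -2], [0, 1, 2], [-2, -1, 2]].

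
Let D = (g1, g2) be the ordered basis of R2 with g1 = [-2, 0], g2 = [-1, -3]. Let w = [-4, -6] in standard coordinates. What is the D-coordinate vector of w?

We seek scalars with c_1 g1 + c_2 g2 = w; equivalently solve M c = w where the columns of M are g1, g2.
System: -2c_1 - c_2 = -4, 0c_1 - 3c_2 = -6; solving gives c_1 = 1, c_2 = 2.
Check: g1 + 2g2 = [-4, -6].

[1, 2]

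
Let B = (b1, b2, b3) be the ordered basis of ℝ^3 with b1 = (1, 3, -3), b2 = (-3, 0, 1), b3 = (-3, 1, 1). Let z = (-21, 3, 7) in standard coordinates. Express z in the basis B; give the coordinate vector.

Write z = c_1 b1 + ... + c_3 b3 and solve for the c_i.
Row-reducing the augmented matrix [M | z] gives c = (0, 4, 3).
Check: 0·b1 + 4b2 + 3b3 = (-21, 3, 7).

(0, 4, 3)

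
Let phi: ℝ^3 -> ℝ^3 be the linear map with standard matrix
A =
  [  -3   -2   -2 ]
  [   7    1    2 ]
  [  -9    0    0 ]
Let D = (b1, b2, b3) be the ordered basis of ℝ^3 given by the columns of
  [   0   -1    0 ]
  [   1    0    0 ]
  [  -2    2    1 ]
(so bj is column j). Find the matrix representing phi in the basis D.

Let P have columns b1, ..., b3. Then [phi]_D = P^(-1) A P.
Here det P = 1, so P^(-1) is integer; computing A P first and then P^(-1)(A P) gives [[-3, -3, 2], [-2, 1, 2], [-2, 1, 0]].

[[-3, -3, 2], [-2, 1, 2], [-2, 1, 0]]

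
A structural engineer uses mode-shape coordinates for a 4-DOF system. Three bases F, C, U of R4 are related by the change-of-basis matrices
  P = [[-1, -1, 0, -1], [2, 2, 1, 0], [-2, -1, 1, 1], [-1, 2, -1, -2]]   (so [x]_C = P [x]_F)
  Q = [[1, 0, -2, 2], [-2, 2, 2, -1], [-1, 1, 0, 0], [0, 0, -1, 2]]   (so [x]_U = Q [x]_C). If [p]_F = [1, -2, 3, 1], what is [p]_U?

[-28, 20, 1, -24]

Apply P to get C-coordinates [0, 1, 4, -10], then Q to get U-coordinates.
The result is [p]_U = [-28, 20, 1, -24].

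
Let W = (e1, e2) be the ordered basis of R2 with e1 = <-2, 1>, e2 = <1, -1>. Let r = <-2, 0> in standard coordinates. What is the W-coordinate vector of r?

Write r = c_1 e1 + c_2 e2 and solve for the c_i.
System: -2c_1 + c_2 = -2, c_1 - c_2 = 0; solving gives c_1 = 2, c_2 = 2.
Check: 2e1 + 2e2 = <-2, 0>.

<2, 2>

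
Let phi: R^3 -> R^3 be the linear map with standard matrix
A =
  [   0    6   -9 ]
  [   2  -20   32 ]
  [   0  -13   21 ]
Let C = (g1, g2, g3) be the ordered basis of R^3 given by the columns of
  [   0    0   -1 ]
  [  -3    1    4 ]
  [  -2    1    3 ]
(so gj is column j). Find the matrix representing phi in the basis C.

[[1, -1, 0], [-1, -3, 2], [0, 3, 3]]

Let P have columns g1, ..., g3. Then [phi]_C = P^(-1) A P.
Here det P = 1, so P^(-1) is integer; computing A P first and then P^(-1)(A P) gives [[1, -1, 0], [-1, -3, 2], [0, 3, 3]].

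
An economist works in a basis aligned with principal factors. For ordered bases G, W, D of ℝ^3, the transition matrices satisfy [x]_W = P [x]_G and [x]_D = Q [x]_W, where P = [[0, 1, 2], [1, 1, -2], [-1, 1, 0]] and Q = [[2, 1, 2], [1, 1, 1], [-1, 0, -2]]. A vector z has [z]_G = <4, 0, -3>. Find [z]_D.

<-10, 0, 14>

First [z]_W = P [z]_G = <-6, 10, -4>.
Then [z]_D = Q [z]_W = <-10, 0, 14>.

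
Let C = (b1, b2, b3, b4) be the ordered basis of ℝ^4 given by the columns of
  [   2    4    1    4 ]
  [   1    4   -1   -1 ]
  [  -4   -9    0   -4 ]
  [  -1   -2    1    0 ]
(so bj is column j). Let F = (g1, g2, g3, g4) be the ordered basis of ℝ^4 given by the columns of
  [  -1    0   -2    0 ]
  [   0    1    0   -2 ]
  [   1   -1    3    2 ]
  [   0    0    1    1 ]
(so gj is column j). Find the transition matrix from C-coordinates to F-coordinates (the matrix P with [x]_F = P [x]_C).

Let M have columns bj and N have columns gj. Then for every x, N [x]_F = x = M [x]_C, so P = N^(-1) M.
Since det N = -1, N^(-1) has integer entries; multiplying gives P = [[0, -2, -1, -2], [1, 2, 1, 1], [-1, -1, 0, -1], [0, -1, 1, 1]].

[[0, -2, -1, -2], [1, 2, 1, 1], [-1, -1, 0, -1], [0, -1, 1, 1]]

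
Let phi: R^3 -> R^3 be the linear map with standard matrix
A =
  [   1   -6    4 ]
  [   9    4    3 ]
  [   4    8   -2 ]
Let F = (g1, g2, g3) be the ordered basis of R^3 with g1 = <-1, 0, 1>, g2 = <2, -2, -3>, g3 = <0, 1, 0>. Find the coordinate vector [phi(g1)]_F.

Compute phi(g1) = A g1 = <3, -6, -6> in standard coordinates.
Then write this in F-coordinates: solve for y in y_1 g1 + ... + y_3 g3 = <3, -6, -6>.
This gives y = <3, 3, 0>, which is column 1 of [phi]_F.

<3, 3, 0>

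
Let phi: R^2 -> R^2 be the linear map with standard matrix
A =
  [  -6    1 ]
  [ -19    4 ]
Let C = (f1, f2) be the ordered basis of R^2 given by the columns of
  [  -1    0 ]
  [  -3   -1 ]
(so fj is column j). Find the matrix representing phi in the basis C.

[[-3, 1], [2, 1]]

The j-th column of [phi]_C is [phi(fj)]_C.
phi(f1) = A f1 = (3, 7) = -3f1 + 2f2, so column 1 is (-3, 2).
Repeating for f2 and assembling the columns gives [[-3, 1], [2, 1]].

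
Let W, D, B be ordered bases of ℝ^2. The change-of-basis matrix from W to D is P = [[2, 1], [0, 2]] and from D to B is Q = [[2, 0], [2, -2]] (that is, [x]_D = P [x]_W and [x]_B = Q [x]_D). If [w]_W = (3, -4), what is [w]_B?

Apply P to get D-coordinates (2, -8), then Q to get B-coordinates.
The result is [w]_B = (4, 20).

(4, 20)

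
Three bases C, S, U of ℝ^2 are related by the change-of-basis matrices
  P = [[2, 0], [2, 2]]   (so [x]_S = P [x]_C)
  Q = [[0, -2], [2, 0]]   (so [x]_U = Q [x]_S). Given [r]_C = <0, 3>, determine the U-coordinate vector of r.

First [r]_S = P [r]_C = <0, 6>.
Then [r]_U = Q [r]_S = <-12, 0>.

<-12, 0>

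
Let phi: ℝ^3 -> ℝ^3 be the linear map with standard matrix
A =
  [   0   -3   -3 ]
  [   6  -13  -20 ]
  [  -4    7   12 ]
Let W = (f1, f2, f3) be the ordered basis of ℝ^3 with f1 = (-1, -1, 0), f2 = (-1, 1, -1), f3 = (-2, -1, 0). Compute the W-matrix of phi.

[[-2, 1, -2], [3, 1, -1], [-2, -1, 0]]

Let P have columns f1, ..., f3. Then [phi]_W = P^(-1) A P.
Here det P = -1, so P^(-1) is integer; computing A P first and then P^(-1)(A P) gives [[-2, 1, -2], [3, 1, -1], [-2, -1, 0]].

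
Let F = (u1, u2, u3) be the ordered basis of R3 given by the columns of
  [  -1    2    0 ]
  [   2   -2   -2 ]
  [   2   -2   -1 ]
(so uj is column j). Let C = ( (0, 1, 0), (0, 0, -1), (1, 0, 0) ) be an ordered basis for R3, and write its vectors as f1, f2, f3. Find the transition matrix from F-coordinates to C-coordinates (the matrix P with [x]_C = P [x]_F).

Let M have columns uj and N have columns fj. Then for every x, N [x]_C = x = M [x]_F, so P = N^(-1) M.
Since det N = -1, N^(-1) has integer entries; multiplying gives P = [[2, -2, -2], [-2, 2, 1], [-1, 2, 0]].

[[2, -2, -2], [-2, 2, 1], [-1, 2, 0]]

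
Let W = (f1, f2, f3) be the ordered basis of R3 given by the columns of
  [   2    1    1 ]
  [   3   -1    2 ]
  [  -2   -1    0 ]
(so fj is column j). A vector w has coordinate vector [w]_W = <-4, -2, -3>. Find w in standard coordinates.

<-13, -16, 10>

The coordinates say w = -4f1 - 2f2 - 3f3; adding the scaled basis vectors gives <-13, -16, 10>.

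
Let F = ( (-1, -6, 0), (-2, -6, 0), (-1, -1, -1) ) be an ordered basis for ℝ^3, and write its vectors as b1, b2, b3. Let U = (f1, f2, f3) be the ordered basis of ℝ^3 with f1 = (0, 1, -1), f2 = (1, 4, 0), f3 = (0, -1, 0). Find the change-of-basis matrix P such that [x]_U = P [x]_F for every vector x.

[[0, 0, 1], [-1, -2, -1], [2, -2, -2]]

Take x = bj: its F-coordinates are the j-th standard unit vector, so P e_j — column j of P — equals [bj]_U.
b1 = 0·f1 - f2 + 2f3, giving column 1 = (0, -1, 2); repeating for each j gives P = [[0, 0, 1], [-1, -2, -1], [2, -2, -2]].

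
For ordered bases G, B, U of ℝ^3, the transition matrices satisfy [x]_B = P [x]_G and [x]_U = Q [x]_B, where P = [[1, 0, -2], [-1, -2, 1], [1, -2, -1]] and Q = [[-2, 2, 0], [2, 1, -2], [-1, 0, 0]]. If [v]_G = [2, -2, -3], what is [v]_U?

Composing the changes, [v]_U = Q P [v]_G.
Q P = [[-4, -4, 6], [-1, 2, -1], [-1, 0, 2]]; applying this to [2, -2, -3] gives [-18, -3, -8].

[-18, -3, -8]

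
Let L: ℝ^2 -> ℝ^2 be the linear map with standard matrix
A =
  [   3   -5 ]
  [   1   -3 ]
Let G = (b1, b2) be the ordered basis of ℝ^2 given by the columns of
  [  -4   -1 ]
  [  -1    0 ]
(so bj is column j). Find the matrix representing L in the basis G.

With P the matrix whose columns are b1, b2, [L]_G = P^(-1) A P.
Column by column: L(b1) = A b1 = [-7, -1]; its G-coordinates [1, 3] give column 1.
Continuing for each basis vector yields [L]_G = [[1, 1], [3, -1]].

[[1, 1], [3, -1]]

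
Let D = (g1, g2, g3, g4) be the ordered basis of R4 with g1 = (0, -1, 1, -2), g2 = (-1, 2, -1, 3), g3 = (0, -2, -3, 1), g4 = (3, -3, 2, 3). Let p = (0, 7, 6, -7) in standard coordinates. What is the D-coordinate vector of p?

Write p = c_1 g1 + ... + c_4 g4 and solve for the c_i.
Gaussian elimination on [M | p] yields c = (-4, -3, -3, -1).
Check: -4g1 - 3g2 - 3g3 - g4 = (0, 7, 6, -7).

(-4, -3, -3, -1)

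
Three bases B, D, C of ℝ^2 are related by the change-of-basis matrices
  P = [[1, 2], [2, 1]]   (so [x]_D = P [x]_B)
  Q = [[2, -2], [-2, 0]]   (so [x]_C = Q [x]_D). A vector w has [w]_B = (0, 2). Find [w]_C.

(4, -8)

Composing the changes, [w]_C = Q P [w]_B.
Q P = [[-2, 2], [-2, -4]]; applying this to (0, 2) gives (4, -8).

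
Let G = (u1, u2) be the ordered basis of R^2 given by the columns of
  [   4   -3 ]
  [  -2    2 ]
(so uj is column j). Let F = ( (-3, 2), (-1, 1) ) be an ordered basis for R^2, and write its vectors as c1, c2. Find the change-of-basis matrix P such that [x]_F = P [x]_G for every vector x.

[[-2, 1], [2, 0]]

Let M have columns uj and N have columns cj. Then for every x, N [x]_F = x = M [x]_G, so P = N^(-1) M.
Since det N = -1, N^(-1) has integer entries; multiplying gives P = [[-2, 1], [2, 0]].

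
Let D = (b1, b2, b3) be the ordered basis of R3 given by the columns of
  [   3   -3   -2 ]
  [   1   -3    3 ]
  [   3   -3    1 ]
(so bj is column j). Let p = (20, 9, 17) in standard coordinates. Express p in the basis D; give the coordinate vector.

[p]_D is the unique c with M c = p, where M has columns b1, ..., b3.
Solving this 3x3 system gives c = (3, -3, -1).
Check: 3b1 - 3b2 - b3 = (20, 9, 17).

(3, -3, -1)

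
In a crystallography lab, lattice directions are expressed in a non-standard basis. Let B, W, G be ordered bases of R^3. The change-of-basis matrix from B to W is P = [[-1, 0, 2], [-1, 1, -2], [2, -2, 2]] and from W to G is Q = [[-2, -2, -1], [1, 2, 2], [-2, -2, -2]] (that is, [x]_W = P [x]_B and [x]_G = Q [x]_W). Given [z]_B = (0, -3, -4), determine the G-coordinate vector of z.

(8, -2, 10)

First [z]_W = P [z]_B = (-8, 5, -2).
Then [z]_G = Q [z]_W = (8, -2, 10).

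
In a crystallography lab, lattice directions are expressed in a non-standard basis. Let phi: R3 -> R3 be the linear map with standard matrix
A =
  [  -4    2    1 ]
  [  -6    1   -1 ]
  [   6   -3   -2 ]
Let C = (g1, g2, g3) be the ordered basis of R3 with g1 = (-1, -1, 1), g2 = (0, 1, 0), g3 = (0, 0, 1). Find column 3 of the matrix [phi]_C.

Column 3 of [phi]_C is the C-coordinate vector of phi(g3).
In standard coordinates phi(g3) = A g3 = (1, -1, -2).
Converting to C: (1, -1, -2) = -g1 - 2g2 - g3, so the coordinate vector is (-1, -2, -1).

(-1, -2, -1)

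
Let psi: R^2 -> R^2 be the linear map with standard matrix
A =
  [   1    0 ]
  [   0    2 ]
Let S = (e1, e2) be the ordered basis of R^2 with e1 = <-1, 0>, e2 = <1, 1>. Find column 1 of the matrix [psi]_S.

Column 1 of [psi]_S is the S-coordinate vector of psi(e1).
In standard coordinates psi(e1) = A e1 = <-1, 0>.
Converting to S: <-1, 0> = e1 + 0·e2, so the coordinate vector is <1, 0>.

<1, 0>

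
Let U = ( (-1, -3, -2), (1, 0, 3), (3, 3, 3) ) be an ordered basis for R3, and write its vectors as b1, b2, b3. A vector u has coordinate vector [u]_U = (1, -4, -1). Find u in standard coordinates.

The coordinates say u = b1 - 4b2 - b3; adding the scaled basis vectors gives (-8, -6, -17).

(-8, -6, -17)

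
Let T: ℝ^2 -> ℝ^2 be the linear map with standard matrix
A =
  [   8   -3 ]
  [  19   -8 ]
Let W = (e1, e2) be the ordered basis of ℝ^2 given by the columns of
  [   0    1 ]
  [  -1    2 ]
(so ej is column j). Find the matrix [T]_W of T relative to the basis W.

The j-th column of [T]_W is [T(ej)]_W.
T(e1) = A e1 = <3, 8> = -2e1 + 3e2, so column 1 is <-2, 3>.
Repeating for e2 and assembling the columns gives [[-2, 1], [3, 2]].

[[-2, 1], [3, 2]]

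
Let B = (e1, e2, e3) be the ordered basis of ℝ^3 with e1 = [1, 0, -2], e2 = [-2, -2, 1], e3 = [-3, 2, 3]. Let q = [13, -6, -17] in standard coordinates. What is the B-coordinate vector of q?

Write q = c_1 e1 + ... + c_3 e3 and solve for the c_i.
Gaussian elimination on [M | q] yields c = (4, 0, -3).
Check: 4e1 + 0·e2 - 3e3 = [13, -6, -17].

[4, 0, -3]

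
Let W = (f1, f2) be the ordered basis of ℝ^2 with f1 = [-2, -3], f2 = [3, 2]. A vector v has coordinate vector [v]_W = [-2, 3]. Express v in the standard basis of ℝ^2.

The coordinates say v = -2f1 + 3f2; adding the scaled basis vectors gives [13, 12].

[13, 12]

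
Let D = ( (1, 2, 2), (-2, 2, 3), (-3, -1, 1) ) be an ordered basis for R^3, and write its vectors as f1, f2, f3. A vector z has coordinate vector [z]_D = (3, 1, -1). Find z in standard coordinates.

The coordinates say z = 3f1 + f2 - f3; adding the scaled basis vectors gives (4, 9, 8).

(4, 9, 8)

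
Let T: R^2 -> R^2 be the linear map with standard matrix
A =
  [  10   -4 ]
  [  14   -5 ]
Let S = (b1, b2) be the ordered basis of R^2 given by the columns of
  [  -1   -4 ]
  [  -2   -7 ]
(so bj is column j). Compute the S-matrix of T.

[[2, 0], [0, 3]]

With P the matrix whose columns are b1, b2, [T]_S = P^(-1) A P.
Column by column: T(b1) = A b1 = [-2, -4]; its S-coordinates [2, 0] give column 1.
Continuing for each basis vector yields [T]_S = [[2, 0], [0, 3]].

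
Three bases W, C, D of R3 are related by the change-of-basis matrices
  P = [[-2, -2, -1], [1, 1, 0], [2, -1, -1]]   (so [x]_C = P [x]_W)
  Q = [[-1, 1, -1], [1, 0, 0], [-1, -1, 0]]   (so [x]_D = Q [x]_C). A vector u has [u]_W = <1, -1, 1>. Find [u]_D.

First [u]_C = P [u]_W = <-1, 0, 2>.
Then [u]_D = Q [u]_C = <-1, -1, 1>.

<-1, -1, 1>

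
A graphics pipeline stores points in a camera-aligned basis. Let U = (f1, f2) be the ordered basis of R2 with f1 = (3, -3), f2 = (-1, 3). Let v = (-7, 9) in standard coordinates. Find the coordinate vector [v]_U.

(-2, 1)

[v]_U is the unique c with M c = v, where M has columns f1, f2.
System: 3c_1 - c_2 = -7, -3c_1 + 3c_2 = 9; solving gives c_1 = -2, c_2 = 1.
Check: -2f1 + f2 = (-7, 9).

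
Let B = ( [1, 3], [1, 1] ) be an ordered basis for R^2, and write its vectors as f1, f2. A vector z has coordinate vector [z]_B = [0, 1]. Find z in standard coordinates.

[1, 1]

By definition z = 0·f1 + f2.
Summing componentwise gives [1, 1].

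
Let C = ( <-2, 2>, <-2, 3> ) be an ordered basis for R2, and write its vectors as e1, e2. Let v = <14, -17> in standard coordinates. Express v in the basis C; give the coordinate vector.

<-4, -3>

Write v = c_1 e1 + c_2 e2 and solve for the c_i.
System: -2c_1 - 2c_2 = 14, 2c_1 + 3c_2 = -17; solving gives c_1 = -4, c_2 = -3.
Check: -4e1 - 3e2 = <14, -17>.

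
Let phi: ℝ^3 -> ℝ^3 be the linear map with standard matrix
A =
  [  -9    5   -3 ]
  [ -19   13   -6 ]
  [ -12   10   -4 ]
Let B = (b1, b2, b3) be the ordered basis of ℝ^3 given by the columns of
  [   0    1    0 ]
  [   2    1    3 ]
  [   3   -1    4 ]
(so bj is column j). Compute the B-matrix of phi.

With P the matrix whose columns are b1, ..., b3, [phi]_B = P^(-1) A P.
Column by column: phi(b1) = A b1 = (1, 8, 8); its B-coordinates (-1, 1, 3) give column 1.
Continuing for each basis vector yields [phi]_B = [[-1, -1, 3], [1, -1, 3], [3, 1, 2]].

[[-1, -1, 3], [1, -1, 3], [3, 1, 2]]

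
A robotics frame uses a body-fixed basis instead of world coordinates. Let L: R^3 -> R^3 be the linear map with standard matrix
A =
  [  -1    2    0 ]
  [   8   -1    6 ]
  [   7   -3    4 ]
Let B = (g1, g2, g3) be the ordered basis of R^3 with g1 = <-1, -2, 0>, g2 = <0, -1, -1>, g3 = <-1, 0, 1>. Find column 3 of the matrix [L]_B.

Column 3 of [L]_B is the B-coordinate vector of L(g3).
In standard coordinates L(g3) = A g3 = <1, -2, -3>.
Converting to B: <1, -2, -3> = 0·g1 + 2g2 - g3, so the coordinate vector is <0, 2, -1>.

<0, 2, -1>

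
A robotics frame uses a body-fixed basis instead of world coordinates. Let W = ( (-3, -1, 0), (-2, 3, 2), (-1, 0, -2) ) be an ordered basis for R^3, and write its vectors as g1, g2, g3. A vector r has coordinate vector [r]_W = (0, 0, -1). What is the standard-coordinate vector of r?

r = M [r]_W, where M has columns g1, ..., g3.
Carrying out the matrix-vector product, r = (1, 0, 2).

(1, 0, 2)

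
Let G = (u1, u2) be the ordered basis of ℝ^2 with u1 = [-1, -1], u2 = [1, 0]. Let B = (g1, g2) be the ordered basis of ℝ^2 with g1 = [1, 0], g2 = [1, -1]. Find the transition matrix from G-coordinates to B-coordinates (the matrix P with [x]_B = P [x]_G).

[[-2, 1], [1, 0]]

Take x = uj: its G-coordinates are the j-th standard unit vector, so P e_j — column j of P — equals [uj]_B.
u1 = -2g1 + g2, giving column 1 = [-2, 1]; repeating for each j gives P = [[-2, 1], [1, 0]].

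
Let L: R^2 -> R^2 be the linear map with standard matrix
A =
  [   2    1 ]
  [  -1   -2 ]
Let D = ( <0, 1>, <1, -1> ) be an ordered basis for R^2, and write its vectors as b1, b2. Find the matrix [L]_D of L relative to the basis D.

With P the matrix whose columns are b1, b2, [L]_D = P^(-1) A P.
Column by column: L(b1) = A b1 = <1, -2>; its D-coordinates <-1, 1> give column 1.
Continuing for each basis vector yields [L]_D = [[-1, 2], [1, 1]].

[[-1, 2], [1, 1]]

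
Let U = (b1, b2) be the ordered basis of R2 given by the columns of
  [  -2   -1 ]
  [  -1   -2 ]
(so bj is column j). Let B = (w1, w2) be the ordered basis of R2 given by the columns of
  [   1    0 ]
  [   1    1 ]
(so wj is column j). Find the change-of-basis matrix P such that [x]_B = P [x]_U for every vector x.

[[-2, -1], [1, -1]]

Let M have columns bj and N have columns wj. Then for every x, N [x]_B = x = M [x]_U, so P = N^(-1) M.
Since det N = 1, N^(-1) has integer entries; multiplying gives P = [[-2, -1], [1, -1]].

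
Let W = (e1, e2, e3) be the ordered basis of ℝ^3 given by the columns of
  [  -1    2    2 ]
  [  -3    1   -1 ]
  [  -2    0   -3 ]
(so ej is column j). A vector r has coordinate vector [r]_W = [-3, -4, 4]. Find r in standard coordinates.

[3, 1, -6]

By definition r = -3e1 - 4e2 + 4e3.
Summing componentwise gives [3, 1, -6].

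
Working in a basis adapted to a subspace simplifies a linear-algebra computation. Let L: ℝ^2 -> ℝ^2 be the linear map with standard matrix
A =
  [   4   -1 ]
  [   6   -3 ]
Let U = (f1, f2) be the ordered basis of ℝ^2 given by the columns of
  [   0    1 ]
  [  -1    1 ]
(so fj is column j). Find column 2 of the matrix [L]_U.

Column 2 of [L]_U is the U-coordinate vector of L(f2).
In standard coordinates L(f2) = A f2 = <3, 3>.
Converting to U: <3, 3> = 0·f1 + 3f2, so the coordinate vector is <0, 3>.

<0, 3>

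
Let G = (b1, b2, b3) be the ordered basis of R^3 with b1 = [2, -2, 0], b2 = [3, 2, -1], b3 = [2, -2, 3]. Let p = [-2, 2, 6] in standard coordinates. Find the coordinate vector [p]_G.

Write p = c_1 b1 + ... + c_3 b3 and solve for the c_i.
Solving this 3x3 system gives c = (-3, 0, 2).
Check: -3b1 + 0·b2 + 2b3 = [-2, 2, 6].

[-3, 0, 2]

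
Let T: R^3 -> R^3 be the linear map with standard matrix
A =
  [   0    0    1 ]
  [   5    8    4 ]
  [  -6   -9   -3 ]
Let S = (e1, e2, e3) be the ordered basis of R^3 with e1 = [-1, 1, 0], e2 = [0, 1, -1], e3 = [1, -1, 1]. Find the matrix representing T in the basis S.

Let P have columns e1, ..., e3. Then [T]_S = P^(-1) A P.
Here det P = -1, so P^(-1) is integer; computing A P first and then P^(-1)(A P) gives [[0, -2, 1], [3, 3, 2], [0, -3, 2]].

[[0, -2, 1], [3, 3, 2], [0, -3, 2]]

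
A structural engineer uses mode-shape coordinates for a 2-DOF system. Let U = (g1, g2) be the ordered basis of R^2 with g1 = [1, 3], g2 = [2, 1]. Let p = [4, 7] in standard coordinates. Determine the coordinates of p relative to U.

[2, 1]

[p]_U is the unique c with M c = p, where M has columns g1, g2.
System: c_1 + 2c_2 = 4, 3c_1 + c_2 = 7; solving gives c_1 = 2, c_2 = 1.
Check: 2g1 + g2 = [4, 7].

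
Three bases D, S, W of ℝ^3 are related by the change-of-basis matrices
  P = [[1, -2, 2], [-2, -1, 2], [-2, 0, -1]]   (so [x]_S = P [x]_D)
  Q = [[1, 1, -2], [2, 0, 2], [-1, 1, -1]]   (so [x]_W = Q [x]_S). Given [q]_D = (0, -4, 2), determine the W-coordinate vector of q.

Apply P to get S-coordinates (12, 8, -2), then Q to get W-coordinates.
The result is [q]_W = (24, 20, -2).

(24, 20, -2)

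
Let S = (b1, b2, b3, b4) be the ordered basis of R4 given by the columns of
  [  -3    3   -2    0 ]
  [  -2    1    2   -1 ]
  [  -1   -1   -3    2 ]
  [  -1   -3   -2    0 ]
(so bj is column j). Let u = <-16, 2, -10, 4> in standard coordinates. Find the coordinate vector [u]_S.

[u]_S is the unique c with M c = u, where M has columns b1, ..., b4.
Row-reducing the augmented matrix [M | u] gives c = (1, -3, 2, -3).
Check: b1 - 3b2 + 2b3 - 3b4 = <-16, 2, -10, 4>.

<1, -3, 2, -3>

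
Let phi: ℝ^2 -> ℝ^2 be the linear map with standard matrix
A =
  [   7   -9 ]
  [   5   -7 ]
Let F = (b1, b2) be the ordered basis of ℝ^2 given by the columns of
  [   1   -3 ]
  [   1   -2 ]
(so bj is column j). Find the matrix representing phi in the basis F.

With P the matrix whose columns are b1, b2, [phi]_F = P^(-1) A P.
Column by column: phi(b1) = A b1 = <-2, -2>; its F-coordinates <-2, 0> give column 1.
Continuing for each basis vector yields [phi]_F = [[-2, 3], [0, 2]].

[[-2, 3], [0, 2]]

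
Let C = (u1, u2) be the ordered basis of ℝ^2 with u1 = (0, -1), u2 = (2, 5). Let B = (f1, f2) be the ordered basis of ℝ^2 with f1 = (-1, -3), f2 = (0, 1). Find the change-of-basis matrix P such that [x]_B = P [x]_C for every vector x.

Take x = uj: its C-coordinates are the j-th standard unit vector, so P e_j — column j of P — equals [uj]_B.
u1 = 0·f1 - f2, giving column 1 = (0, -1); repeating for each j gives P = [[0, -2], [-1, -1]].

[[0, -2], [-1, -1]]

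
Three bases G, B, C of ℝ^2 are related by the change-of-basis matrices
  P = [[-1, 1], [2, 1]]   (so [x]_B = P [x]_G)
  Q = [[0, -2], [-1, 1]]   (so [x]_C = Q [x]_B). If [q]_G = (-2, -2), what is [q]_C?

Composing the changes, [q]_C = Q P [q]_G.
Q P = [[-4, -2], [3, 0]]; applying this to (-2, -2) gives (12, -6).

(12, -6)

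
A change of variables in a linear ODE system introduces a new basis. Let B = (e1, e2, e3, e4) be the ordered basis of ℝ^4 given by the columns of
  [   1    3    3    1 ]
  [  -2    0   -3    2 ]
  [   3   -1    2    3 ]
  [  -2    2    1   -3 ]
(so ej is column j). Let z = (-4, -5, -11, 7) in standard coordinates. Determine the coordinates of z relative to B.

(3, 2, -3, -4)

[z]_B is the unique c with M c = z, where M has columns e1, ..., e4.
Row-reducing the augmented matrix [M | z] gives c = (3, 2, -3, -4).
Check: 3e1 + 2e2 - 3e3 - 4e4 = (-4, -5, -11, 7).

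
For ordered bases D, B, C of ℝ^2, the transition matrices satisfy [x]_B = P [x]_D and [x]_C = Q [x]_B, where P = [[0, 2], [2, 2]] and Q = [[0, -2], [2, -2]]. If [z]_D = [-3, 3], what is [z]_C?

[0, 12]

First [z]_B = P [z]_D = [6, 0].
Then [z]_C = Q [z]_B = [0, 12].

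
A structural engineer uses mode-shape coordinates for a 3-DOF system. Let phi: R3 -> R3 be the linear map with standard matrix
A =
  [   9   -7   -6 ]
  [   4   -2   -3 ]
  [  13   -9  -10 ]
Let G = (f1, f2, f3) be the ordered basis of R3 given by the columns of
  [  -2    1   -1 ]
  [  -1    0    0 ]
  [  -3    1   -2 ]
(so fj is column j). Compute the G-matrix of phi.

[[-3, -1, -2], [-2, 2, -3], [-3, 1, -2]]

The j-th column of [phi]_G is [phi(fj)]_G.
phi(f1) = A f1 = <7, 3, 13> = -3f1 - 2f2 - 3f3, so column 1 is <-3, -2, -3>.
Repeating for f2, f3 and assembling the columns gives [[-3, -1, -2], [-2, 2, -3], [-3, 1, -2]].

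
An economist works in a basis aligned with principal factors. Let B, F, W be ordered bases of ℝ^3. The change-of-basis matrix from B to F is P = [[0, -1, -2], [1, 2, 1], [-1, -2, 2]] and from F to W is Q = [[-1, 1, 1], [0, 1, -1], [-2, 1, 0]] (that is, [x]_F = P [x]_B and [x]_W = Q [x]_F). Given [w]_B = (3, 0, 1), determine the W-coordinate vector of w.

First [w]_F = P [w]_B = (-2, 4, -1).
Then [w]_W = Q [w]_F = (5, 5, 8).

(5, 5, 8)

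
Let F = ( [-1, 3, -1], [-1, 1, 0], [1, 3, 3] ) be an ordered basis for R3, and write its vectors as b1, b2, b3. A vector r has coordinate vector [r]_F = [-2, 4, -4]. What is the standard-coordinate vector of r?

r = M [r]_F, where M has columns b1, ..., b3.
Carrying out the matrix-vector product, r = [-6, -14, -10].

[-6, -14, -10]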